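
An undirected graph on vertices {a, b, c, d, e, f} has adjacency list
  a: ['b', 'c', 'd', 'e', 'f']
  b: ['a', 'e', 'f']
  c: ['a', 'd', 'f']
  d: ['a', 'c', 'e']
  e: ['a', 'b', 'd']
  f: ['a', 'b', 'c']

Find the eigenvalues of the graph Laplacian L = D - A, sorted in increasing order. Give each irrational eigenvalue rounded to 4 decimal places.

Each diagonal entry of L is the vertex degree and each off-diagonal entry is -1 where an edge is present, 0 otherwise; in the order [a, b, c, d, e, f] the diagonal is [5, 3, 3, 3, 3, 3]. Since every row of L sums to 0, the all-ones vector is in the kernel and 0 is an eigenvalue. The largest eigenvalue, 6, is at most the vertex count 6. The eigenvalues sum to 20, which equals trace(L) = 2|E|.

[0, 2.3820, 2.3820, 4.6180, 4.6180, 6]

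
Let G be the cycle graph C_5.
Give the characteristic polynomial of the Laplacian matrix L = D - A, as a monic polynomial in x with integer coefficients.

x^5 - 10x^4 + 35x^3 - 50x^2 + 25x

The graph has 5 vertices and degree multiset [2, 2, 2, 2, 2]; D is the diagonal matrix of degrees and L = D - A. L has integer entries, so p(x) = det(xI - L) has integer coefficients. Expanding the determinant yields x^5 - 10x^4 + 35x^3 - 50x^2 + 25x. The constant term is 0 because L is singular (the all-ones vector lies in its kernel). The largest eigenvalue, 3.6180, is at most the vertex count 5. There is one zero in the spectrum, matching the 1 component.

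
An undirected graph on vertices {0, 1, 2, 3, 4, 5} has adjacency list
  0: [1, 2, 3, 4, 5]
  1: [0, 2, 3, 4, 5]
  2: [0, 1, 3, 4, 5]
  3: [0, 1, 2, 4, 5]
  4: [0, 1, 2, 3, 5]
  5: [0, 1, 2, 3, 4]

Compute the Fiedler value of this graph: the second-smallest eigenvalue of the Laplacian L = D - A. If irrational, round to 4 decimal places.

With the vertex order [0, 1, 2, 3, 4, 5], the degrees are [5, 5, 5, 5, 5, 5], giving D = diag(5, 5, 5, 5, 5, 5) and L = D - A. The smallest Laplacian eigenvalue is always 0. The next one, lambda_2 = 6, measures how hard the graph is to disconnect: larger values mean better connectivity. There is one zero in the spectrum, matching the 1 component.

6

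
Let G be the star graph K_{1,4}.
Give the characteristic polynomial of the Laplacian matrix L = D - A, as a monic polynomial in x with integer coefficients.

The graph has 5 vertices and degree multiset [4, 1, 1, 1, 1]; D is the diagonal matrix of degrees and L = D - A. Computing det(xI - L) by cofactor expansion (or equivalently via sum-over-permutations) gives x^5 - 8x^4 + 18x^3 - 16x^2 + 5x. Since p(0) = det(-L) = 0, x divides p(x).

x^5 - 8x^4 + 18x^3 - 16x^2 + 5x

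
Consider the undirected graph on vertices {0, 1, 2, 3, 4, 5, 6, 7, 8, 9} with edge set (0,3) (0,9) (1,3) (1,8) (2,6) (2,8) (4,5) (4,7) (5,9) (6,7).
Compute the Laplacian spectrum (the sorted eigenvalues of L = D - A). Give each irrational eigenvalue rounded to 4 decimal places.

[0, 0.3820, 0.3820, 1.3820, 1.3820, 2.6180, 2.6180, 3.6180, 3.6180, 4]

Each diagonal entry of L is the vertex degree and each off-diagonal entry is -1 where an edge is present, 0 otherwise; in the order [0, 1, 2, 3, 4, 5, 6, 7, 8, 9] the diagonal is [2, 2, 2, 2, 2, 2, 2, 2, 2, 2]. Diagonalising L (or applying a numerical eigensolver to the 10x10 matrix) gives the spectrum above. The single zero eigenvalue shows the graph is connected. The largest eigenvalue, 4, is at most the vertex count 10. There is one zero in the spectrum, matching the 1 component.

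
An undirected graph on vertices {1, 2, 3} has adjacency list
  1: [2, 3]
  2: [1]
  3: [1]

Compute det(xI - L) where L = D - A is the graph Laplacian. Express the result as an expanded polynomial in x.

x^3 - 4x^2 + 3x

Reading degrees in the order [1, 2, 3] gives [2, 1, 1]; set D = diag(2, 1, 1) and form L = D - A. Computing det(xI - L) by cofactor expansion (or equivalently via sum-over-permutations) gives x^3 - 4x^2 + 3x. The coefficient of x^2 equals -trace(L) = -4, matching the sum of degrees. By the matrix-tree theorem the graph has (1/3) * product of the nonzero eigenvalues = 1 spanning tree.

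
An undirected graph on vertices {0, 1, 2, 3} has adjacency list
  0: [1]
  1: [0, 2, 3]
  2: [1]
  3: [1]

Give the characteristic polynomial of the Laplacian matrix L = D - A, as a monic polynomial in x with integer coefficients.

With the vertex order [0, 1, 2, 3], the degrees are [1, 3, 1, 1], giving D = diag(1, 3, 1, 1) and L = D - A. L has integer entries, so p(x) = det(xI - L) has integer coefficients. Expanding the determinant yields x^4 - 6x^3 + 9x^2 - 4x. Since p(0) = det(-L) = 0, x divides p(x). The eigenvalues sum to 6, which equals trace(L) = 2|E|.

x^4 - 6x^3 + 9x^2 - 4x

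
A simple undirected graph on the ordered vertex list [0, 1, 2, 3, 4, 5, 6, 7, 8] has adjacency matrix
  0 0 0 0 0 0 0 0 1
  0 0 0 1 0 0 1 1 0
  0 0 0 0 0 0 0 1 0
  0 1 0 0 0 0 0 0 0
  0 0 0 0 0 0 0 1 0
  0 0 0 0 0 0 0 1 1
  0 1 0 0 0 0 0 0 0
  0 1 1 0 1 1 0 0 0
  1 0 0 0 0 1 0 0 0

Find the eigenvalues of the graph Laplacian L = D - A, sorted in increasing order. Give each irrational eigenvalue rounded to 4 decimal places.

With the vertex order [0, 1, 2, 3, 4, 5, 6, 7, 8], the degrees are [1, 3, 1, 1, 1, 2, 1, 4, 2], giving D = diag(1, 3, 1, 1, 1, 2, 1, 4, 2) and L = D - A. The multiplicity of 0 as a Laplacian eigenvalue equals the number of connected components. The single zero eigenvalue shows the graph is connected. The largest eigenvalue, 5.3298, is at most the vertex count 9.

[0, 0.2232, 0.4919, 1, 1, 1.4712, 3, 3.4838, 5.3298]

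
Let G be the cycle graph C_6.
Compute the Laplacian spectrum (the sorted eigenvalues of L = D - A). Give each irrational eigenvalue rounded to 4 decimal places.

[0, 1, 1, 3, 3, 4]

The graph has 6 vertices and degree multiset [2, 2, 2, 2, 2, 2]; D is the diagonal matrix of degrees and L = D - A. The multiplicity of 0 as a Laplacian eigenvalue equals the number of connected components. By the matrix-tree theorem the graph has (1/6) * product of the nonzero eigenvalues = 6 spanning trees.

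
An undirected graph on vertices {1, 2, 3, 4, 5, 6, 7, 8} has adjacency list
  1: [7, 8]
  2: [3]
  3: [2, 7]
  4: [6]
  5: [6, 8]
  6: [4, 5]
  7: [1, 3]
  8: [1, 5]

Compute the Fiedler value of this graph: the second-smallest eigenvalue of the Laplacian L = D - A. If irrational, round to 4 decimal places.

With the vertex order [1, 2, 3, 4, 5, 6, 7, 8], the degrees are [2, 1, 2, 1, 2, 2, 2, 2], giving D = diag(2, 1, 2, 1, 2, 2, 2, 2) and L = D - A. The sorted Laplacian eigenvalues are [0, 0.1522, 0.5858, 1.2346, 2, 2.7654, 3.4142, 3.8478]; the algebraic connectivity is the second entry, 0.1522.

0.1522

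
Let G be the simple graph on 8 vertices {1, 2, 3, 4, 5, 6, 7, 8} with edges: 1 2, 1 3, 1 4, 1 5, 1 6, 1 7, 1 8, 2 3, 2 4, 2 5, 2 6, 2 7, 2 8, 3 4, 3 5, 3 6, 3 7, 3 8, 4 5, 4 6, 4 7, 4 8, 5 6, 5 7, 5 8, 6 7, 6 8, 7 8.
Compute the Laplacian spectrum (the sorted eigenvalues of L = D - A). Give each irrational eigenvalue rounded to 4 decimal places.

Reading degrees in the order [1, 2, 3, 4, 5, 6, 7, 8] gives [7, 7, 7, 7, 7, 7, 7, 7]; set D = diag(7, 7, 7, 7, 7, 7, 7, 7) and form L = D - A. Since every row of L sums to 0, the all-ones vector is in the kernel and 0 is an eigenvalue. The single zero eigenvalue shows the graph is connected. The eigenvalues sum to 56, which equals trace(L) = 2|E|. By the matrix-tree theorem the graph has (1/8) * product of the nonzero eigenvalues = 262144 spanning trees.

[0, 8, 8, 8, 8, 8, 8, 8]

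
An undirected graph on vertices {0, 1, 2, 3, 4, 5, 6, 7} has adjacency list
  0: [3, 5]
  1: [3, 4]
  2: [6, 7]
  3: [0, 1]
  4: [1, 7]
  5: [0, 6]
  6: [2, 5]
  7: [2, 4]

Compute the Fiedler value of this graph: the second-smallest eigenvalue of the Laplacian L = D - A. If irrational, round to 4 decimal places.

0.5858

Reading degrees in the order [0, 1, 2, 3, 4, 5, 6, 7] gives [2, 2, 2, 2, 2, 2, 2, 2]; set D = diag(2, 2, 2, 2, 2, 2, 2, 2) and form L = D - A. Computing the eigenvalues of L and sorting gives [0, 0.5858, 0.5858, 2, 2, 3.4142, 3.4142, 4]. The Fiedler value lambda_2 = 0.5858 is strictly positive, so the graph is connected.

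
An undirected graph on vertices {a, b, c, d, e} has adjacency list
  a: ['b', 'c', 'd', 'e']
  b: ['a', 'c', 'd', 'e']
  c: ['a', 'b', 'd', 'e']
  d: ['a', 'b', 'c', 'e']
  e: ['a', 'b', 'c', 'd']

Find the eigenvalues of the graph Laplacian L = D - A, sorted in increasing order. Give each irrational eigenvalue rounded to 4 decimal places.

Reading degrees in the order [a, b, c, d, e] gives [4, 4, 4, 4, 4]; set D = diag(4, 4, 4, 4, 4) and form L = D - A. The multiplicity of 0 as a Laplacian eigenvalue equals the number of connected components. There is one zero in the spectrum, matching the 1 component. The largest eigenvalue, 5, is at most the vertex count 5.

[0, 5, 5, 5, 5]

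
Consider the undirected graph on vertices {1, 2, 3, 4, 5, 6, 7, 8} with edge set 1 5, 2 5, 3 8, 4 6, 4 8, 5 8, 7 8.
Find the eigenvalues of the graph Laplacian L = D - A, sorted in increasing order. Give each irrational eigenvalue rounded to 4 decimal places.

With the vertex order [1, 2, 3, 4, 5, 6, 7, 8], the degrees are [1, 1, 1, 2, 3, 1, 1, 4], giving D = diag(1, 1, 1, 2, 3, 1, 1, 4) and L = D - A. Diagonalising L (or applying a numerical eigensolver to the 8x8 matrix) gives the spectrum above. The single zero eigenvalue shows the graph is connected. The largest eigenvalue, 5.3234, is at most the vertex count 8. The eigenvalues sum to 14, which equals trace(L) = 2|E|.

[0, 0.3187, 0.5858, 1, 1, 2.3579, 3.4142, 5.3234]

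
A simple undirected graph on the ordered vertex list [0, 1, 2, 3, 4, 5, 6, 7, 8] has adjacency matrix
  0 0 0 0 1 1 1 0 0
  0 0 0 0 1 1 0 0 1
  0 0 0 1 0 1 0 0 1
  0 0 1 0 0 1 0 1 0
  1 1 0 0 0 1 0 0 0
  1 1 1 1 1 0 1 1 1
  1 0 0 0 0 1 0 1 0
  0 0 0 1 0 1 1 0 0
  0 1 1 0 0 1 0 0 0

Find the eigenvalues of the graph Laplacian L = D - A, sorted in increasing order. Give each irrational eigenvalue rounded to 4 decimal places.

[0, 1.5858, 1.5858, 3, 3, 4.4142, 4.4142, 5, 9]

Each diagonal entry of L is the vertex degree and each off-diagonal entry is -1 where an edge is present, 0 otherwise; in the order [0, 1, 2, 3, 4, 5, 6, 7, 8] the diagonal is [3, 3, 3, 3, 3, 8, 3, 3, 3]. Diagonalising L (or applying a numerical eigensolver to the 9x9 matrix) gives the spectrum above. The single zero eigenvalue shows the graph is connected.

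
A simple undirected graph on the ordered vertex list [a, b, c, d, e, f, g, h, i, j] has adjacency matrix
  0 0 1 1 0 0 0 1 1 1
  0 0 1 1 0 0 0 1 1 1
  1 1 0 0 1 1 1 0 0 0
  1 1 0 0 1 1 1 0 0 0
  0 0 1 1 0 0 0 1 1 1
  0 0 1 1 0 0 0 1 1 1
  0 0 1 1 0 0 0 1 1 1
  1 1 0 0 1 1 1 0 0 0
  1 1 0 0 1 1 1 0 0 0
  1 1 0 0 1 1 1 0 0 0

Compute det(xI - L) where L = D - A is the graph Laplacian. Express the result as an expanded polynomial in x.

x^10 - 50x^9 + 1100x^8 - 14000x^7 + 113750x^6 - 612500x^5 + 2187500x^4 - 5000000x^3 + 6640625x^2 - 3906250x

Each diagonal entry of L is the vertex degree and each off-diagonal entry is -1 where an edge is present, 0 otherwise; in the order [a, b, c, d, e, f, g, h, i, j] the diagonal is [5, 5, 5, 5, 5, 5, 5, 5, 5, 5]. The eigenvalues of L are [0, 5, 5, 5, 5, 5, 5, 5, 5, 10]; the characteristic polynomial is the product of (x - lambda_i), which multiplies out to x^10 - 50x^9 + 1100x^8 - 14000x^7 + 113750x^6 - 612500x^5 + 2187500x^4 - 5000000x^3 + 6640625x^2 - 3906250x. The constant term is 0 because L is singular (the all-ones vector lies in its kernel). The largest eigenvalue, 10, is at most the vertex count 10.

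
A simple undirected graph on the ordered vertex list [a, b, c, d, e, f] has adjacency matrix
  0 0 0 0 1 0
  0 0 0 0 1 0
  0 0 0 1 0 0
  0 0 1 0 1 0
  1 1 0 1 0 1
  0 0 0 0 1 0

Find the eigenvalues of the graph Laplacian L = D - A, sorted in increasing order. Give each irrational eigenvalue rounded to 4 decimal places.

Reading degrees in the order [a, b, c, d, e, f] gives [1, 1, 1, 2, 4, 1]; set D = diag(1, 1, 1, 2, 4, 1) and form L = D - A. Since every row of L sums to 0, the all-ones vector is in the kernel and 0 is an eigenvalue. The largest eigenvalue, 5.0861, is at most the vertex count 6. By the matrix-tree theorem the graph has (1/6) * product of the nonzero eigenvalues = 1 spanning tree.

[0, 0.4859, 1, 1, 2.4280, 5.0861]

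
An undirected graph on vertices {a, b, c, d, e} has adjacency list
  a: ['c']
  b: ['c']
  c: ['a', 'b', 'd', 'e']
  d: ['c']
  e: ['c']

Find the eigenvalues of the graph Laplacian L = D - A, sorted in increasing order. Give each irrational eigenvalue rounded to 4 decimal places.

[0, 1, 1, 1, 5]

Each diagonal entry of L is the vertex degree and each off-diagonal entry is -1 where an edge is present, 0 otherwise; in the order [a, b, c, d, e] the diagonal is [1, 1, 4, 1, 1]. L is symmetric positive semidefinite, so every eigenvalue is real and nonnegative. The largest eigenvalue, 5, is at most the vertex count 5.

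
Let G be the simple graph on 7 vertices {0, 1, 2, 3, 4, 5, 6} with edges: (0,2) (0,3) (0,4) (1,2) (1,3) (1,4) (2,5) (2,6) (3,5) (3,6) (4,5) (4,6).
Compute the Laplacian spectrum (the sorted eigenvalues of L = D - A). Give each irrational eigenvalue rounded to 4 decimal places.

With the vertex order [0, 1, 2, 3, 4, 5, 6], the degrees are [3, 3, 4, 4, 4, 3, 3], giving D = diag(3, 3, 4, 4, 4, 3, 3) and L = D - A. Since every row of L sums to 0, the all-ones vector is in the kernel and 0 is an eigenvalue.

[0, 3, 3, 3, 4, 4, 7]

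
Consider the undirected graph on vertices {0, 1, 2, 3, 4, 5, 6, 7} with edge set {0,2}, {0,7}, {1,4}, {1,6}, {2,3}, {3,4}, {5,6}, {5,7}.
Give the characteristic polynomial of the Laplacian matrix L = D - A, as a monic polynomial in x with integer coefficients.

x^8 - 16x^7 + 104x^6 - 352x^5 + 660x^4 - 672x^3 + 336x^2 - 64x

With the vertex order [0, 1, 2, 3, 4, 5, 6, 7], the degrees are [2, 2, 2, 2, 2, 2, 2, 2], giving D = diag(2, 2, 2, 2, 2, 2, 2, 2) and L = D - A. L has integer entries, so p(x) = det(xI - L) has integer coefficients. Expanding the determinant yields x^8 - 16x^7 + 104x^6 - 352x^5 + 660x^4 - 672x^3 + 336x^2 - 64x. The coefficient of x^7 equals -trace(L) = -16, matching the sum of degrees. The eigenvalues sum to 16, which equals trace(L) = 2|E|. There is one zero in the spectrum, matching the 1 component.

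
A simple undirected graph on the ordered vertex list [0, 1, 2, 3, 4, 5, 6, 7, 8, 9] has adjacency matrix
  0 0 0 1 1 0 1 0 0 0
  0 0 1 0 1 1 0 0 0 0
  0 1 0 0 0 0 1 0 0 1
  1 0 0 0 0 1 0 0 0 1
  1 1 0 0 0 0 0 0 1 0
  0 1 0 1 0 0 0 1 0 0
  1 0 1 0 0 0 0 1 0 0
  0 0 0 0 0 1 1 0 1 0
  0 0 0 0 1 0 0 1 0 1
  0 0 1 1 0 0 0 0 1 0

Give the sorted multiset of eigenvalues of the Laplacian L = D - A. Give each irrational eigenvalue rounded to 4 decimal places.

[0, 2, 2, 2, 2, 2, 5, 5, 5, 5]

With the vertex order [0, 1, 2, 3, 4, 5, 6, 7, 8, 9], the degrees are [3, 3, 3, 3, 3, 3, 3, 3, 3, 3], giving D = diag(3, 3, 3, 3, 3, 3, 3, 3, 3, 3) and L = D - A. The multiplicity of 0 as a Laplacian eigenvalue equals the number of connected components. The single zero eigenvalue shows the graph is connected. The eigenvalues sum to 30, which equals trace(L) = 2|E|.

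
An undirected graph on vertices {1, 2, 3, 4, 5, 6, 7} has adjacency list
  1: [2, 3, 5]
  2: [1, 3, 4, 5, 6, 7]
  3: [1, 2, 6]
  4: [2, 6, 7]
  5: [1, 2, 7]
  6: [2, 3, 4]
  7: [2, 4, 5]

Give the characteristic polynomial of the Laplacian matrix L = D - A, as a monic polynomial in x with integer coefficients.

x^7 - 24x^6 + 231x^5 - 1140x^4 + 3036x^3 - 4128x^2 + 2240x

Each diagonal entry of L is the vertex degree and each off-diagonal entry is -1 where an edge is present, 0 otherwise; in the order [1, 2, 3, 4, 5, 6, 7] the diagonal is [3, 6, 3, 3, 3, 3, 3]. L has integer entries, so p(x) = det(xI - L) has integer coefficients. Expanding the determinant yields x^7 - 24x^6 + 231x^5 - 1140x^4 + 3036x^3 - 4128x^2 + 2240x. The coefficient of x^6 equals -trace(L) = -24, matching the sum of degrees. There is one zero in the spectrum, matching the 1 component. By the matrix-tree theorem the graph has (1/7) * product of the nonzero eigenvalues = 320 spanning trees.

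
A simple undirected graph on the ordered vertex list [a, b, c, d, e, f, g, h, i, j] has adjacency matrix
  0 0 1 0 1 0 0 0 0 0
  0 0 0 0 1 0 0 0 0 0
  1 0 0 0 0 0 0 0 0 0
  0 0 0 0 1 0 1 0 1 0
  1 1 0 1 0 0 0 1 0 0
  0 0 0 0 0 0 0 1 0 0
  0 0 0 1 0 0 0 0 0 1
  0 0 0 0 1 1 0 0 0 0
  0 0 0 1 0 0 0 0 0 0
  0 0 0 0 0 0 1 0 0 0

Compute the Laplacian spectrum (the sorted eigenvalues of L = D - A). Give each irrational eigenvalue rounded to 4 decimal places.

[0, 0.2263, 0.3820, 0.6274, 0.7726, 2, 2.2925, 2.6180, 3.6837, 5.3975]

With the vertex order [a, b, c, d, e, f, g, h, i, j], the degrees are [2, 1, 1, 3, 4, 1, 2, 2, 1, 1], giving D = diag(2, 1, 1, 3, 4, 1, 2, 2, 1, 1) and L = D - A. L is symmetric positive semidefinite, so every eigenvalue is real and nonnegative. The eigenvalues sum to 18, which equals trace(L) = 2|E|.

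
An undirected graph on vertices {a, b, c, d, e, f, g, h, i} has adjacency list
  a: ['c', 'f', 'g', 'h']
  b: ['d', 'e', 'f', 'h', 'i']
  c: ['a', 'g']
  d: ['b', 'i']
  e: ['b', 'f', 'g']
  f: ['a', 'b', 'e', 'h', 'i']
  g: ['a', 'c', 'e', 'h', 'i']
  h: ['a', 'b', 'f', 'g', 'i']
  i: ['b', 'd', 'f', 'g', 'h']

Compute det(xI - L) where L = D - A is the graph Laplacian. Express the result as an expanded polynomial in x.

x^9 - 36x^8 + 551x^7 - 4666x^6 + 23804x^5 - 74498x^4 + 138709x^3 - 139272x^2 + 57132x

With the vertex order [a, b, c, d, e, f, g, h, i], the degrees are [4, 5, 2, 2, 3, 5, 5, 5, 5], giving D = diag(4, 5, 2, 2, 3, 5, 5, 5, 5) and L = D - A. Computing det(xI - L) by cofactor expansion (or equivalently via sum-over-permutations) gives x^9 - 36x^8 + 551x^7 - 4666x^6 + 23804x^5 - 74498x^4 + 138709x^3 - 139272x^2 + 57132x. The coefficient of x^8 equals -trace(L) = -36, matching the sum of degrees. The largest eigenvalue, 7.2485, is at most the vertex count 9.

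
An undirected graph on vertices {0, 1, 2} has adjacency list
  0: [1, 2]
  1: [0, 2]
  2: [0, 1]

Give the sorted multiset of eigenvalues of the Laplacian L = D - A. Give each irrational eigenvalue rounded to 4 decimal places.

[0, 3, 3]

Each diagonal entry of L is the vertex degree and each off-diagonal entry is -1 where an edge is present, 0 otherwise; in the order [0, 1, 2] the diagonal is [2, 2, 2]. Since every row of L sums to 0, the all-ones vector is in the kernel and 0 is an eigenvalue. By the matrix-tree theorem the graph has (1/3) * product of the nonzero eigenvalues = 3 spanning trees. There is one zero in the spectrum, matching the 1 component.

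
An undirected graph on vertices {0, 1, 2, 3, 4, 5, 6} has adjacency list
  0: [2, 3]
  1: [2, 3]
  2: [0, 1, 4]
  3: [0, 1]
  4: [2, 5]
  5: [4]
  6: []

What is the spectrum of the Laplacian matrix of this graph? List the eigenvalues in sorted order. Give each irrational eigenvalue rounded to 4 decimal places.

[0, 0, 0.4384, 2, 2, 3, 4.5616]

Each diagonal entry of L is the vertex degree and each off-diagonal entry is -1 where an edge is present, 0 otherwise; in the order [0, 1, 2, 3, 4, 5, 6] the diagonal is [2, 2, 3, 2, 2, 1, 0]. L is symmetric positive semidefinite, so every eigenvalue is real and nonnegative. The 2 zero eigenvalues correspond to the 2 connected components. The eigenvalues sum to 12, which equals trace(L) = 2|E|.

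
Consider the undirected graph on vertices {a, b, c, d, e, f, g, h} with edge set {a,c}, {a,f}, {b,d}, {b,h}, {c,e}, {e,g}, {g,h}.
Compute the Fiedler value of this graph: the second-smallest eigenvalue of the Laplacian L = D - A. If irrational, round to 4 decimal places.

0.1522

Each diagonal entry of L is the vertex degree and each off-diagonal entry is -1 where an edge is present, 0 otherwise; in the order [a, b, c, d, e, f, g, h] the diagonal is [2, 2, 2, 1, 2, 1, 2, 2]. Computing the eigenvalues of L and sorting gives [0, 0.1522, 0.5858, 1.2346, 2, 2.7654, 3.4142, 3.8478]. The Fiedler value lambda_2 = 0.1522 is strictly positive, so the graph is connected.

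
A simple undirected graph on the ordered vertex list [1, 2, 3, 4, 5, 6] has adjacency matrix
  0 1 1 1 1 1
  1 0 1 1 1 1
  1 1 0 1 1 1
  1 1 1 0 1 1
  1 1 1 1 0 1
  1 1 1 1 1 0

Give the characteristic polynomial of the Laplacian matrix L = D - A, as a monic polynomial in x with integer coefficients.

x^6 - 30x^5 + 360x^4 - 2160x^3 + 6480x^2 - 7776x

Each diagonal entry of L is the vertex degree and each off-diagonal entry is -1 where an edge is present, 0 otherwise; in the order [1, 2, 3, 4, 5, 6] the diagonal is [5, 5, 5, 5, 5, 5]. Computing det(xI - L) by cofactor expansion (or equivalently via sum-over-permutations) gives x^6 - 30x^5 + 360x^4 - 2160x^3 + 6480x^2 - 7776x. The constant term is 0 because L is singular (the all-ones vector lies in its kernel). The largest eigenvalue, 6, is at most the vertex count 6.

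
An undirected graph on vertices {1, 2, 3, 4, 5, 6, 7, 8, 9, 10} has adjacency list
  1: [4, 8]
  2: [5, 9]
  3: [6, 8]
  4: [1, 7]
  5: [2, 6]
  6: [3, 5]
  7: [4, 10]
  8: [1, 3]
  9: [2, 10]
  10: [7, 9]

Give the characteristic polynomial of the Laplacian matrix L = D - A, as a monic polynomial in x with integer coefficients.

Reading degrees in the order [1, 2, 3, 4, 5, 6, 7, 8, 9, 10] gives [2, 2, 2, 2, 2, 2, 2, 2, 2, 2]; set D = diag(2, 2, 2, 2, 2, 2, 2, 2, 2, 2) and form L = D - A. L has integer entries, so p(x) = det(xI - L) has integer coefficients. Expanding the determinant yields x^10 - 20x^9 + 170x^8 - 800x^7 + 2275x^6 - 4004x^5 + 4290x^4 - 2640x^3 + 825x^2 - 100x. The coefficient of x^9 equals -trace(L) = -20, matching the sum of degrees.

x^10 - 20x^9 + 170x^8 - 800x^7 + 2275x^6 - 4004x^5 + 4290x^4 - 2640x^3 + 825x^2 - 100x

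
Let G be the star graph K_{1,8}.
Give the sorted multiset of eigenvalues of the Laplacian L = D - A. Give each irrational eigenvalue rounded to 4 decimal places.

The graph has 9 vertices and degree multiset [8, 1, 1, 1, 1, 1, 1, 1, 1]; D is the diagonal matrix of degrees and L = D - A. L is symmetric positive semidefinite, so every eigenvalue is real and nonnegative. The single zero eigenvalue shows the graph is connected. There is one zero in the spectrum, matching the 1 component. The largest eigenvalue, 9, is at most the vertex count 9.

[0, 1, 1, 1, 1, 1, 1, 1, 9]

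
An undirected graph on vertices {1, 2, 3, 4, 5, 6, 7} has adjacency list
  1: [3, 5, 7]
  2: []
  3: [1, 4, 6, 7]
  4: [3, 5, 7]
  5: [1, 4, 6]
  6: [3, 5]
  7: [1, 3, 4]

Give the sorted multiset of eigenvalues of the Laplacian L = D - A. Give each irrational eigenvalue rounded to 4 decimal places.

[0, 0, 1.7857, 3, 3, 4.5392, 5.6751]

With the vertex order [1, 2, 3, 4, 5, 6, 7], the degrees are [3, 0, 4, 3, 3, 2, 3], giving D = diag(3, 0, 4, 3, 3, 2, 3) and L = D - A. The multiplicity of 0 as a Laplacian eigenvalue equals the number of connected components. The 2 zero eigenvalues correspond to the 2 connected components.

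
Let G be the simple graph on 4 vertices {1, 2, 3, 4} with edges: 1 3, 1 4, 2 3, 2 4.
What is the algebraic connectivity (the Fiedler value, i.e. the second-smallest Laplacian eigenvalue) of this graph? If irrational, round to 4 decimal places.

Each diagonal entry of L is the vertex degree and each off-diagonal entry is -1 where an edge is present, 0 otherwise; in the order [1, 2, 3, 4] the diagonal is [2, 2, 2, 2]. The sorted Laplacian eigenvalues are [0, 2, 2, 4]; the algebraic connectivity is the second entry, 2. There is one zero in the spectrum, matching the 1 component.

2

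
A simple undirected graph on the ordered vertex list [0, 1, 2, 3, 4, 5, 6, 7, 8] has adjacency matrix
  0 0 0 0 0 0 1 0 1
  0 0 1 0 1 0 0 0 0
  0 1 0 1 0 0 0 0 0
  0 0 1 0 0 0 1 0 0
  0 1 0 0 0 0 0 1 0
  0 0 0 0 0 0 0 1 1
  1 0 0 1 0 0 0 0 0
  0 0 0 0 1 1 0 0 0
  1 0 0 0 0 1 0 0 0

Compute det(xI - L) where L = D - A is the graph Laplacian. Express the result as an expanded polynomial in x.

x^9 - 18x^8 + 135x^7 - 546x^6 + 1287x^5 - 1782x^4 + 1386x^3 - 540x^2 + 81x

With the vertex order [0, 1, 2, 3, 4, 5, 6, 7, 8], the degrees are [2, 2, 2, 2, 2, 2, 2, 2, 2], giving D = diag(2, 2, 2, 2, 2, 2, 2, 2, 2) and L = D - A. L has integer entries, so p(x) = det(xI - L) has integer coefficients. Expanding the determinant yields x^9 - 18x^8 + 135x^7 - 546x^6 + 1287x^5 - 1782x^4 + 1386x^3 - 540x^2 + 81x. The constant term is 0 because L is singular (the all-ones vector lies in its kernel). The eigenvalues sum to 18, which equals trace(L) = 2|E|. There is one zero in the spectrum, matching the 1 component.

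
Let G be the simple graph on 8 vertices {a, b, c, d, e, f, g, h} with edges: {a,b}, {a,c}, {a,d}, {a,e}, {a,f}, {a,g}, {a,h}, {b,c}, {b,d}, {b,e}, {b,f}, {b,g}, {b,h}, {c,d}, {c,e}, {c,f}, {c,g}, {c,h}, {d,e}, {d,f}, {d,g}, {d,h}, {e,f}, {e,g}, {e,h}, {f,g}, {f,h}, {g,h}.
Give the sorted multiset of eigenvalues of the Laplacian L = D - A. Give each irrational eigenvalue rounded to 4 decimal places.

[0, 8, 8, 8, 8, 8, 8, 8]

Reading degrees in the order [a, b, c, d, e, f, g, h] gives [7, 7, 7, 7, 7, 7, 7, 7]; set D = diag(7, 7, 7, 7, 7, 7, 7, 7) and form L = D - A. Diagonalising L (or applying a numerical eigensolver to the 8x8 matrix) gives the spectrum above. The largest eigenvalue, 8, is at most the vertex count 8. The eigenvalues sum to 56, which equals trace(L) = 2|E|.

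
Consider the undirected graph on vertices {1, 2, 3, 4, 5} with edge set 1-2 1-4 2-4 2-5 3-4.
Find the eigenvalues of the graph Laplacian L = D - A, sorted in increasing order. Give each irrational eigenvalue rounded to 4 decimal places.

Each diagonal entry of L is the vertex degree and each off-diagonal entry is -1 where an edge is present, 0 otherwise; in the order [1, 2, 3, 4, 5] the diagonal is [2, 3, 1, 3, 1]. Diagonalising L (or applying a numerical eigensolver to the 5x5 matrix) gives the spectrum above.

[0, 0.6972, 1.3820, 3.6180, 4.3028]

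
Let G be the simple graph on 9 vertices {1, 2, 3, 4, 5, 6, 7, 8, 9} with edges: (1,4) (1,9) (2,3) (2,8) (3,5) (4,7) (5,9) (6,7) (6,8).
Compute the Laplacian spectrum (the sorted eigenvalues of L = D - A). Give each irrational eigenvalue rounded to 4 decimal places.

With the vertex order [1, 2, 3, 4, 5, 6, 7, 8, 9], the degrees are [2, 2, 2, 2, 2, 2, 2, 2, 2], giving D = diag(2, 2, 2, 2, 2, 2, 2, 2, 2) and L = D - A. The multiplicity of 0 as a Laplacian eigenvalue equals the number of connected components. The single zero eigenvalue shows the graph is connected. The largest eigenvalue, 3.8794, is at most the vertex count 9.

[0, 0.4679, 0.4679, 1.6527, 1.6527, 3, 3, 3.8794, 3.8794]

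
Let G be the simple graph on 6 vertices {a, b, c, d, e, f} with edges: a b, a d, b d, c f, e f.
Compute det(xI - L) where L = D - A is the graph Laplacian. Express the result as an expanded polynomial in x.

Each diagonal entry of L is the vertex degree and each off-diagonal entry is -1 where an edge is present, 0 otherwise; in the order [a, b, c, d, e, f] the diagonal is [2, 2, 1, 2, 1, 2]. The eigenvalues of L are [0, 0, 1, 3, 3, 3]; the characteristic polynomial is the product of (x - lambda_i), which multiplies out to x^6 - 10x^5 + 36x^4 - 54x^3 + 27x^2. Since p(0) = det(-L) = 0, x divides p(x). There are 2 zeros in the spectrum, matching the 2 components.

x^6 - 10x^5 + 36x^4 - 54x^3 + 27x^2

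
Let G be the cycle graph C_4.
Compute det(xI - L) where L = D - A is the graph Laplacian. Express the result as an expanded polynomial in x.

The graph has 4 vertices and degree multiset [2, 2, 2, 2]; D is the diagonal matrix of degrees and L = D - A. The eigenvalues of L are [0, 2, 2, 4]; the characteristic polynomial is the product of (x - lambda_i), which multiplies out to x^4 - 8x^3 + 20x^2 - 16x. The coefficient of x^3 equals -trace(L) = -8, matching the sum of degrees. The eigenvalues sum to 8, which equals trace(L) = 2|E|. By the matrix-tree theorem the graph has (1/4) * product of the nonzero eigenvalues = 4 spanning trees.

x^4 - 8x^3 + 20x^2 - 16x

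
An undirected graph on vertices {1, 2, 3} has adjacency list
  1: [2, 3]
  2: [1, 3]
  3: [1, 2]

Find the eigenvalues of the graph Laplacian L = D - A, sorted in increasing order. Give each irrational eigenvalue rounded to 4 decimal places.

[0, 3, 3]

Reading degrees in the order [1, 2, 3] gives [2, 2, 2]; set D = diag(2, 2, 2) and form L = D - A. Diagonalising L (or applying a numerical eigensolver to the 3x3 matrix) gives the spectrum above. The largest eigenvalue, 3, is at most the vertex count 3.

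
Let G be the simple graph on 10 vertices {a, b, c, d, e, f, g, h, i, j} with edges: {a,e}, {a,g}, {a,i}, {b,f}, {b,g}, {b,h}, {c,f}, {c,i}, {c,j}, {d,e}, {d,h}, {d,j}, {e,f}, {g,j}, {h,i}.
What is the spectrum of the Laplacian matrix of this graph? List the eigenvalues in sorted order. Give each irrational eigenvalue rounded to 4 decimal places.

With the vertex order [a, b, c, d, e, f, g, h, i, j], the degrees are [3, 3, 3, 3, 3, 3, 3, 3, 3, 3], giving D = diag(3, 3, 3, 3, 3, 3, 3, 3, 3, 3) and L = D - A. L is symmetric positive semidefinite, so every eigenvalue is real and nonnegative. The single zero eigenvalue shows the graph is connected.

[0, 2, 2, 2, 2, 2, 5, 5, 5, 5]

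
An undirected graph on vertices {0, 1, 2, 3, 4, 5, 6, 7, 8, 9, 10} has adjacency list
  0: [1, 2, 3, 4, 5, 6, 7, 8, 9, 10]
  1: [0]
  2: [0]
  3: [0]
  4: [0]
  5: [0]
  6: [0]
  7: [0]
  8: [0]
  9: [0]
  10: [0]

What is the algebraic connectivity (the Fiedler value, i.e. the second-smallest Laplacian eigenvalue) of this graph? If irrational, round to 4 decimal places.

1

Reading degrees in the order [0, 1, 2, 3, 4, 5, 6, 7, 8, 9, 10] gives [10, 1, 1, 1, 1, 1, 1, 1, 1, 1, 1]; set D = diag(10, 1, 1, 1, 1, 1, 1, 1, 1, 1, 1) and form L = D - A. The smallest Laplacian eigenvalue is always 0. The next one, lambda_2 = 1, measures how hard the graph is to disconnect: larger values mean better connectivity. By the matrix-tree theorem the graph has (1/11) * product of the nonzero eigenvalues = 1 spanning tree.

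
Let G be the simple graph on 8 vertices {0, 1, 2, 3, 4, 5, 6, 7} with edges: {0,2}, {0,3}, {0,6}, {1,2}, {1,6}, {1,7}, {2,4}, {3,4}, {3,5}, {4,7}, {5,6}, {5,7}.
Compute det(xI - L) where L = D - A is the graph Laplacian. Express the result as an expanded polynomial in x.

With the vertex order [0, 1, 2, 3, 4, 5, 6, 7], the degrees are [3, 3, 3, 3, 3, 3, 3, 3], giving D = diag(3, 3, 3, 3, 3, 3, 3, 3) and L = D - A. L has integer entries, so p(x) = det(xI - L) has integer coefficients. Expanding the determinant yields x^8 - 24x^7 + 240x^6 - 1296x^5 + 4080x^4 - 7488x^3 + 7424x^2 - 3072x. The constant term is 0 because L is singular (the all-ones vector lies in its kernel).

x^8 - 24x^7 + 240x^6 - 1296x^5 + 4080x^4 - 7488x^3 + 7424x^2 - 3072x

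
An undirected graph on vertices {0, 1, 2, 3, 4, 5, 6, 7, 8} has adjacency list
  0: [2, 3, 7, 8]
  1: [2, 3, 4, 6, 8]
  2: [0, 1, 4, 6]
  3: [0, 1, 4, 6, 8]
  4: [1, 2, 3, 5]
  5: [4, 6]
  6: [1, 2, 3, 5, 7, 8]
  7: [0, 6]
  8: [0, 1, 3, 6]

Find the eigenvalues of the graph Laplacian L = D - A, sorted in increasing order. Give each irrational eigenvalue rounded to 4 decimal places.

With the vertex order [0, 1, 2, 3, 4, 5, 6, 7, 8], the degrees are [4, 5, 4, 5, 4, 2, 6, 2, 4], giving D = diag(4, 5, 4, 5, 4, 2, 6, 2, 4) and L = D - A. L is symmetric positive semidefinite, so every eigenvalue is real and nonnegative. The single zero eigenvalue shows the graph is connected. The eigenvalues sum to 36, which equals trace(L) = 2|E|.

[0, 1.5425, 2.0859, 3.4663, 4.1763, 4.6579, 5.8404, 6.5028, 7.7278]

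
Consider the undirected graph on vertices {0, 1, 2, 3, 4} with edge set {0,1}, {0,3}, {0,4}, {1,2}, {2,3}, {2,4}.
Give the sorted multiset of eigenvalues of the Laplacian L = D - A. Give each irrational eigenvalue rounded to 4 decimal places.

[0, 2, 2, 3, 5]

With the vertex order [0, 1, 2, 3, 4], the degrees are [3, 2, 3, 2, 2], giving D = diag(3, 2, 3, 2, 2) and L = D - A. Since every row of L sums to 0, the all-ones vector is in the kernel and 0 is an eigenvalue. The single zero eigenvalue shows the graph is connected.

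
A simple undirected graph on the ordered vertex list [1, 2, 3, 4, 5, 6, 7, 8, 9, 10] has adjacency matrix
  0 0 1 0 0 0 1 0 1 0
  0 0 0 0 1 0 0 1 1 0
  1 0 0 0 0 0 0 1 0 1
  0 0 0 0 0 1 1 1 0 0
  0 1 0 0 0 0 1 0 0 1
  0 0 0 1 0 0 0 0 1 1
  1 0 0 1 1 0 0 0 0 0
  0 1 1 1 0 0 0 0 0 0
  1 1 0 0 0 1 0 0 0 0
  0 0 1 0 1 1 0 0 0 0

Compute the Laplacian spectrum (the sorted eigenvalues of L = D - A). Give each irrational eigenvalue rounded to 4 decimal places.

Reading degrees in the order [1, 2, 3, 4, 5, 6, 7, 8, 9, 10] gives [3, 3, 3, 3, 3, 3, 3, 3, 3, 3]; set D = diag(3, 3, 3, 3, 3, 3, 3, 3, 3, 3) and form L = D - A. L is symmetric positive semidefinite, so every eigenvalue is real and nonnegative. The single zero eigenvalue shows the graph is connected. By the matrix-tree theorem the graph has (1/10) * product of the nonzero eigenvalues = 2000 spanning trees.

[0, 2, 2, 2, 2, 2, 5, 5, 5, 5]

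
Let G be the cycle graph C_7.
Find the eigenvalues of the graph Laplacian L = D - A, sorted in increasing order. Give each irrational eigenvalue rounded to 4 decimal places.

[0, 0.7530, 0.7530, 2.4450, 2.4450, 3.8019, 3.8019]

The graph has 7 vertices and degree multiset [2, 2, 2, 2, 2, 2, 2]; D is the diagonal matrix of degrees and L = D - A. The multiplicity of 0 as a Laplacian eigenvalue equals the number of connected components. The single zero eigenvalue shows the graph is connected. By the matrix-tree theorem the graph has (1/7) * product of the nonzero eigenvalues = 7 spanning trees.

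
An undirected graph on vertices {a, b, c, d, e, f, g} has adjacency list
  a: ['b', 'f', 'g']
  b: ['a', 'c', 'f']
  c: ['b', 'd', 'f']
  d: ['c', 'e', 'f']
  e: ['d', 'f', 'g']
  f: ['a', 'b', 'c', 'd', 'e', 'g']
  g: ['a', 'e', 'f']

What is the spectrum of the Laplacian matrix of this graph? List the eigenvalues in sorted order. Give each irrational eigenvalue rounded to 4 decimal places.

[0, 2, 2, 4, 4, 5, 7]

With the vertex order [a, b, c, d, e, f, g], the degrees are [3, 3, 3, 3, 3, 6, 3], giving D = diag(3, 3, 3, 3, 3, 6, 3) and L = D - A. Since every row of L sums to 0, the all-ones vector is in the kernel and 0 is an eigenvalue. There is one zero in the spectrum, matching the 1 component.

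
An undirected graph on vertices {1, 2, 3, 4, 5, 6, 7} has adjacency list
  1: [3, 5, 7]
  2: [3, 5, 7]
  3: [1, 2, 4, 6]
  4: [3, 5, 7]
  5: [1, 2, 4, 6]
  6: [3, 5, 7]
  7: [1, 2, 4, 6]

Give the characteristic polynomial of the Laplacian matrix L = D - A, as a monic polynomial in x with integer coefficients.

x^7 - 24x^6 + 234x^5 - 1192x^4 + 3357x^3 - 4968x^2 + 3024x

Reading degrees in the order [1, 2, 3, 4, 5, 6, 7] gives [3, 3, 4, 3, 4, 3, 4]; set D = diag(3, 3, 4, 3, 4, 3, 4) and form L = D - A. The eigenvalues of L are [0, 3, 3, 3, 4, 4, 7]; the characteristic polynomial is the product of (x - lambda_i), which multiplies out to x^7 - 24x^6 + 234x^5 - 1192x^4 + 3357x^3 - 4968x^2 + 3024x. The coefficient of x^6 equals -trace(L) = -24, matching the sum of degrees. The largest eigenvalue, 7, is at most the vertex count 7.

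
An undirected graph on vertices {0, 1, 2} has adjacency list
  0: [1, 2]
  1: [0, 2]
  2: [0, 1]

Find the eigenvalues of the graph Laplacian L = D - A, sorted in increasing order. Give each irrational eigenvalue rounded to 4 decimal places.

With the vertex order [0, 1, 2], the degrees are [2, 2, 2], giving D = diag(2, 2, 2) and L = D - A. Since every row of L sums to 0, the all-ones vector is in the kernel and 0 is an eigenvalue. The eigenvalues sum to 6, which equals trace(L) = 2|E|. By the matrix-tree theorem the graph has (1/3) * product of the nonzero eigenvalues = 3 spanning trees.

[0, 3, 3]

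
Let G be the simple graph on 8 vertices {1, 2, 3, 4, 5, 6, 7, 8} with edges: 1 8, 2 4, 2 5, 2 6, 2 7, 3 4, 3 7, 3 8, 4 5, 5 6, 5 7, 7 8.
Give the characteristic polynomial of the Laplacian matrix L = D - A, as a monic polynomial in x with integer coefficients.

x^8 - 24x^7 + 236x^6 - 1222x^5 + 3554x^4 - 5696x^3 + 4511x^2 - 1280x

With the vertex order [1, 2, 3, 4, 5, 6, 7, 8], the degrees are [1, 4, 3, 3, 4, 2, 4, 3], giving D = diag(1, 4, 3, 3, 4, 2, 4, 3) and L = D - A. L has integer entries, so p(x) = det(xI - L) has integer coefficients. Expanding the determinant yields x^8 - 24x^7 + 236x^6 - 1222x^5 + 3554x^4 - 5696x^3 + 4511x^2 - 1280x. The coefficient of x^7 equals -trace(L) = -24, matching the sum of degrees. The largest eigenvalue, 5.9647, is at most the vertex count 8.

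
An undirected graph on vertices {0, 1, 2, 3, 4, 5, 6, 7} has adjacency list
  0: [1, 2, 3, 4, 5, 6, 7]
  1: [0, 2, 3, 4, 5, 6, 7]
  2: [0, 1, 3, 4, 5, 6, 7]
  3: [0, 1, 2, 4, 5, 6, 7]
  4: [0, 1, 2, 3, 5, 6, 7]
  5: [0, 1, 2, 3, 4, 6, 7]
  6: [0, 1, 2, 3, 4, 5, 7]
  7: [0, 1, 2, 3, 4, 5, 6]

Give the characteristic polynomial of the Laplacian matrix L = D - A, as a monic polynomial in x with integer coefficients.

x^8 - 56x^7 + 1344x^6 - 17920x^5 + 143360x^4 - 688128x^3 + 1835008x^2 - 2097152x

Each diagonal entry of L is the vertex degree and each off-diagonal entry is -1 where an edge is present, 0 otherwise; in the order [0, 1, 2, 3, 4, 5, 6, 7] the diagonal is [7, 7, 7, 7, 7, 7, 7, 7]. L has integer entries, so p(x) = det(xI - L) has integer coefficients. Expanding the determinant yields x^8 - 56x^7 + 1344x^6 - 17920x^5 + 143360x^4 - 688128x^3 + 1835008x^2 - 2097152x. Since p(0) = det(-L) = 0, x divides p(x). The largest eigenvalue, 8, is at most the vertex count 8.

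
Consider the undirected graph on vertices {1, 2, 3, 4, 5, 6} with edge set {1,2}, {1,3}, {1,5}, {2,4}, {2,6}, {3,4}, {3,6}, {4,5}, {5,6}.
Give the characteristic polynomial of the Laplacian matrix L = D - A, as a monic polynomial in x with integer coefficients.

x^6 - 18x^5 + 126x^4 - 432x^3 + 729x^2 - 486x

Each diagonal entry of L is the vertex degree and each off-diagonal entry is -1 where an edge is present, 0 otherwise; in the order [1, 2, 3, 4, 5, 6] the diagonal is [3, 3, 3, 3, 3, 3]. The eigenvalues of L are [0, 3, 3, 3, 3, 6]; the characteristic polynomial is the product of (x - lambda_i), which multiplies out to x^6 - 18x^5 + 126x^4 - 432x^3 + 729x^2 - 486x. The constant term is 0 because L is singular (the all-ones vector lies in its kernel). The eigenvalues sum to 18, which equals trace(L) = 2|E|.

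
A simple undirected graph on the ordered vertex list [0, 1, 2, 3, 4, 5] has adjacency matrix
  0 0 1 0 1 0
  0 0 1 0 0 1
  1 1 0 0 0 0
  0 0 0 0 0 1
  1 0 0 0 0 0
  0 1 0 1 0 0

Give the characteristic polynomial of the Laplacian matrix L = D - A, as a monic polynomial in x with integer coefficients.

Reading degrees in the order [0, 1, 2, 3, 4, 5] gives [2, 2, 2, 1, 1, 2]; set D = diag(2, 2, 2, 1, 1, 2) and form L = D - A. Computing det(xI - L) by cofactor expansion (or equivalently via sum-over-permutations) gives x^6 - 10x^5 + 36x^4 - 56x^3 + 35x^2 - 6x. Since p(0) = det(-L) = 0, x divides p(x). There is one zero in the spectrum, matching the 1 component.

x^6 - 10x^5 + 36x^4 - 56x^3 + 35x^2 - 6x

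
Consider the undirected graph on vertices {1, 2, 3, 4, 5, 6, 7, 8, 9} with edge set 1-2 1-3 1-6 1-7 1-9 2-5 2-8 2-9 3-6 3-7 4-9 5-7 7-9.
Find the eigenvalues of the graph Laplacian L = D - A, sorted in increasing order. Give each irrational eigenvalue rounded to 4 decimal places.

[0, 0.7335, 0.8072, 1.4739, 2.8672, 3.4089, 4.5462, 5.8013, 6.3618]

Each diagonal entry of L is the vertex degree and each off-diagonal entry is -1 where an edge is present, 0 otherwise; in the order [1, 2, 3, 4, 5, 6, 7, 8, 9] the diagonal is [5, 4, 3, 1, 2, 2, 4, 1, 4]. L is symmetric positive semidefinite, so every eigenvalue is real and nonnegative. The single zero eigenvalue shows the graph is connected.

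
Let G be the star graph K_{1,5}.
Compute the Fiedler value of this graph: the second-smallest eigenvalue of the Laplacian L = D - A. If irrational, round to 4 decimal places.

The graph has 6 vertices and degree multiset [5, 1, 1, 1, 1, 1]; D is the diagonal matrix of degrees and L = D - A. The smallest Laplacian eigenvalue is always 0. The next one, lambda_2 = 1, measures how hard the graph is to disconnect: larger values mean better connectivity. The largest eigenvalue, 6, is at most the vertex count 6. There is one zero in the spectrum, matching the 1 component.

1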